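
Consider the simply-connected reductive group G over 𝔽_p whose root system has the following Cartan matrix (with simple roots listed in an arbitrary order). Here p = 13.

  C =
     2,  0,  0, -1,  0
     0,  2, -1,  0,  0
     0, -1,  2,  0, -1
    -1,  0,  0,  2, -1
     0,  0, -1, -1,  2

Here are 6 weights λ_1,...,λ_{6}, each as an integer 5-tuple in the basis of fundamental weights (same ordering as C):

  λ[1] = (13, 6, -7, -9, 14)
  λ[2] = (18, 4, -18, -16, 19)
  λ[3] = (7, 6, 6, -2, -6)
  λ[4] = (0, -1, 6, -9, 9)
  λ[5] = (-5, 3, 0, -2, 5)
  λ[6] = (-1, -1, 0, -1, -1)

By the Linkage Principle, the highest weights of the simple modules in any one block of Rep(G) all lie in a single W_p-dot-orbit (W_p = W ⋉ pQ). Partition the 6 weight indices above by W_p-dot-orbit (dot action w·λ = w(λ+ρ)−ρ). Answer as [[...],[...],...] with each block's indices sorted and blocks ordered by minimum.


C ↔ A_5 under row/col permutation; |W(A_5)| = 720.

λ_j+ρ reflected into Ā_13 (⟨·,θ^∨⟩≤13); 5-tuples as given:

    λ_1 → (1, 4, 1, 4, 1)
    λ_2 → (1, 4, 1, 4, 1)
    λ_3 → (1, 4, 1, 4, 1)
    λ_4 → (3, 4, 3, 1, 2)
    λ_5 → (1, 4, 1, 4, 1)
    λ_6 → (0, 0, 1, 0, 0)

These 6 weights hit 3 W_13-dot-orbits; sizes (4, 1, 1):

[[1, 2, 3, 5], [4], [6]]


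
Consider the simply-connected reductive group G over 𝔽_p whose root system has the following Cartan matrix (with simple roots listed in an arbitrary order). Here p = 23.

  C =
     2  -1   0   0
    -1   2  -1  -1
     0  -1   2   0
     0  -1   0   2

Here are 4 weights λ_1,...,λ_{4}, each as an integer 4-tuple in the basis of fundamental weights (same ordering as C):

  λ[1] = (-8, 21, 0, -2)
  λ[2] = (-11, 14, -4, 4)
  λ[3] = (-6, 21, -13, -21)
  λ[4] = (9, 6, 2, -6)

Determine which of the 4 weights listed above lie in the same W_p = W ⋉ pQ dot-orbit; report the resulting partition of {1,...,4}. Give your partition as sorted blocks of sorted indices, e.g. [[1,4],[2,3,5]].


Root system D_4: the 4×4 matrix C matches after relabeling.

Alcove-folded reps (p=23, 4 weights, presented ϖ-order):

    1: (7, 0, 1, 1)
    2: (10, 2, 3, 5)
    3: (10, 2, 3, 5)
    4: (10, 2, 3, 5)

Grouping the 4 weights by Ā_23-representative: 2 linkage classes.

[[1], [2, 3, 4]]


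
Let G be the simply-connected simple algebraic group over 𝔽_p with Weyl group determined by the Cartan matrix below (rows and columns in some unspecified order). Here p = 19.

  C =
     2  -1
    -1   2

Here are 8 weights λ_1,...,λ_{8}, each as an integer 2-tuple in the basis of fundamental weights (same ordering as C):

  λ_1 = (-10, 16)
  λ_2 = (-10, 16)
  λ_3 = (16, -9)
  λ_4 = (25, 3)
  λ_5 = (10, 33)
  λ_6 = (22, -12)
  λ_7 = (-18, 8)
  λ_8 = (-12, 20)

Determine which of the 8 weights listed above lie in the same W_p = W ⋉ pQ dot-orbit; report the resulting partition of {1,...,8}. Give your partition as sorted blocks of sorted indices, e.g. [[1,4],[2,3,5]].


Dynkin diagram of C (from the 2 off-diagonal −1 entries): A_2.

Ā_19 reps of the 8 weights (A_2, coords as presented):

  1: (9, 8) · 2: (9, 8) · 3: (9, 8) · 4: (8, 7) · 5: (8, 7) · 6: (8, 7) · 7: (9, 8) · 8: (9, 8)

The 8 indices split into 2 linkage classes (same alcove rep ⇔ same W_19-dot-orbit):

[[1, 2, 3, 7, 8], [4, 5, 6]]


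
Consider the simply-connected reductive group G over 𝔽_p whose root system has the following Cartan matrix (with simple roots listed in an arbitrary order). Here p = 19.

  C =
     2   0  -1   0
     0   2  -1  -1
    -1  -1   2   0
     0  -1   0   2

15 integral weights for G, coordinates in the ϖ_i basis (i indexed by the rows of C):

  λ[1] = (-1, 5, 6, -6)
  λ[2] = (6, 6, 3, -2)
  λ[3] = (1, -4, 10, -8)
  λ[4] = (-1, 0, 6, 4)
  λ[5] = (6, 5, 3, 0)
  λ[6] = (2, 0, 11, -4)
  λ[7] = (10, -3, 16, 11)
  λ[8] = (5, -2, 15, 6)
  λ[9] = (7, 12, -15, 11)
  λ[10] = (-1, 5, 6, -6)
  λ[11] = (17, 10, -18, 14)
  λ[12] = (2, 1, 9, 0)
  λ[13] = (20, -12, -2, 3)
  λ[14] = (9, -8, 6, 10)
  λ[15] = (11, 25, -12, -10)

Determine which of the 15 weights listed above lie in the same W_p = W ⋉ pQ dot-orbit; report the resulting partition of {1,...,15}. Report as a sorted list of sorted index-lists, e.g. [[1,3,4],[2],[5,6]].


C ↔ A_4 under row/col permutation; |W(A_4)| = 120.

Ā_19 reps of the 15 weights (A_4, coords as presented):

  1: (0, 1, 7, 5) · 2: (7, 6, 4, 1) · 3: (2, 7, 1, 3) · 4: (0, 1, 7, 5) · 5: (7, 6, 4, 1) · 6: (3, 2, 10, 1) · 7: (8, 7, 0, 2) · 8: (3, 2, 10, 1) · 9: (0, 1, 7, 5) · 10: (0, 1, 7, 5) · 11: (7, 6, 4, 1) · 12: (3, 2, 10, 1) · 13: (7, 6, 4, 1) · 14: (8, 7, 0, 2) · 15: (7, 6, 4, 1)

5 distinct reps among the 15 weights ⇒ 5 W_19-linkage classes:

[[1, 4, 9, 10], [2, 5, 11, 13, 15], [3], [6, 8, 12], [7, 14]]


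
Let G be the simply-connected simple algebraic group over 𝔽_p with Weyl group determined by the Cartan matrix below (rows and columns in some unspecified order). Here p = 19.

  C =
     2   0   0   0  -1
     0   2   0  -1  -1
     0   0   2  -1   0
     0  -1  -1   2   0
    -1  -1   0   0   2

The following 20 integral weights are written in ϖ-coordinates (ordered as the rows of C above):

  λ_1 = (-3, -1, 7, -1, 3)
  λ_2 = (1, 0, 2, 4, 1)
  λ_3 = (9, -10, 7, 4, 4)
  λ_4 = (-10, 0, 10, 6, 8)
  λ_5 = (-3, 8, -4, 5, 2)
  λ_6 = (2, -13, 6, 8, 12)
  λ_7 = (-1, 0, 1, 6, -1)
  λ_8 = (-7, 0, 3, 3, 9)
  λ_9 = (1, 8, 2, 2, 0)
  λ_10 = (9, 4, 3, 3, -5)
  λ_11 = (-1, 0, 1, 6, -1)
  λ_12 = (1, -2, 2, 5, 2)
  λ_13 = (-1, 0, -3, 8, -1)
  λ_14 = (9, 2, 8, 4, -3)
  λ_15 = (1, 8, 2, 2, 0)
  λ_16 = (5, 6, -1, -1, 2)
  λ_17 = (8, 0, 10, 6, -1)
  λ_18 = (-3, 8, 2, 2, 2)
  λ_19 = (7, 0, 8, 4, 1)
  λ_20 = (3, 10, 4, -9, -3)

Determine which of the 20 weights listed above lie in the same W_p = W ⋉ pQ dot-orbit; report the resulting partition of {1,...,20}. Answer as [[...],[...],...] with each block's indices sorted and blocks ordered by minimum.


A_5 Cartan matrix, 5 simple roots permuted; ρ=(1,1,1,1,1).

Alcove-folded reps (p=19, 20 weights, presented ϖ-order):

  λ_1+ρ ↦ (2, 0, 8, 0, 2)
  λ_2+ρ ↦ (2, 1, 3, 5, 2)
  λ_3+ρ ↦ (6, 1, 4, 4, 4)
  λ_4+ρ ↦ (0, 1, 2, 7, 0)
  λ_5+ρ ↦ (2, 9, 3, 3, 1)
  λ_6+ρ ↦ (2, 9, 3, 3, 1)
  λ_7+ρ ↦ (0, 1, 2, 7, 0)
  λ_8+ρ ↦ (6, 1, 4, 4, 4)
  λ_9+ρ ↦ (2, 9, 3, 3, 1)
  λ_10+ρ ↦ (6, 1, 4, 4, 4)
  λ_11+ρ ↦ (0, 1, 2, 7, 0)
  λ_12+ρ ↦ (2, 1, 3, 5, 2)
  λ_13+ρ ↦ (0, 1, 2, 7, 0)
  λ_14+ρ ↦ (2, 1, 3, 5, 2)
  λ_15+ρ ↦ (2, 9, 3, 3, 1)
  λ_16+ρ ↦ (6, 7, 0, 0, 3)
  λ_17+ρ ↦ (0, 1, 2, 7, 0)
  λ_18+ρ ↦ (2, 9, 3, 3, 1)
  λ_19+ρ ↦ (2, 1, 3, 5, 2)
  λ_20+ρ ↦ (2, 1, 3, 5, 2)

Grouping the 20 weights by Ā_19-representative: 6 linkage classes.

[[1], [2, 12, 14, 19, 20], [3, 8, 10], [4, 7, 11, 13, 17], [5, 6, 9, 15, 18], [16]]


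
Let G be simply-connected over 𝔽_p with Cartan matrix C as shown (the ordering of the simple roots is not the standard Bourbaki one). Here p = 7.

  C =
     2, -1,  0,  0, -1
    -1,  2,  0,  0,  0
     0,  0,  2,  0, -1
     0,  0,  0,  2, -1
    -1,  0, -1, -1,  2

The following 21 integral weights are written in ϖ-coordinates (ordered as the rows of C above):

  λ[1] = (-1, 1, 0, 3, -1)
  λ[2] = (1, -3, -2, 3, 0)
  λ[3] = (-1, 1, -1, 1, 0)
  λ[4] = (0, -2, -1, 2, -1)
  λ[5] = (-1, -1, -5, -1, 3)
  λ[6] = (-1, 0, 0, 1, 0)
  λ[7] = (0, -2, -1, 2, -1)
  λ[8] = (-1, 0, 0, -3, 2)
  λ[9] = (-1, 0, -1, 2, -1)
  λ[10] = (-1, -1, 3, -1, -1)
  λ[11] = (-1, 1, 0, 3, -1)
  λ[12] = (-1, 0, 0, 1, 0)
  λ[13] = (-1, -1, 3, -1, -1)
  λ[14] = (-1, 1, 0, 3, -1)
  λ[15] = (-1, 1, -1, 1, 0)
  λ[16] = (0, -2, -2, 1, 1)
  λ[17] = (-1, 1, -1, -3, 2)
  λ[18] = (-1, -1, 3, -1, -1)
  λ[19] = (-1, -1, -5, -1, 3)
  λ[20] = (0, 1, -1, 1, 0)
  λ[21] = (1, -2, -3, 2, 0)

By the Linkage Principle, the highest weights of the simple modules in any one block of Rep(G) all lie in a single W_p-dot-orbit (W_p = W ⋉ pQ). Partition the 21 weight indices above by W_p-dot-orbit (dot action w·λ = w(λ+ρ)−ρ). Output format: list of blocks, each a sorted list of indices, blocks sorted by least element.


Type D_5, rank 5, |W|=1920; reorder rows/cols to standard.

Folding the 21 weights λ_j+ρ into Ā_7 (reps in the given 5-coord order):

  λ_1 → (0, 2, 1, 4, 0)
  λ_2 → (0, 2, 1, 4, 0)
  λ_3 → (0, 2, 0, 2, 1)
  λ_4 → (0, 1, 0, 3, 0)
  λ_5 → (0, 0, 4, 0, 0)
  λ_6 → (0, 1, 1, 2, 1)
  λ_7 → (0, 1, 0, 3, 0)
  λ_8 → (0, 1, 1, 2, 1)
  λ_9 → (0, 1, 0, 3, 0)
  λ_10 → (0, 0, 4, 0, 0)
  λ_11 → (0, 2, 1, 4, 0)
  λ_12 → (0, 1, 1, 2, 1)
  λ_13 → (0, 0, 4, 0, 0)
  λ_14 → (0, 2, 1, 4, 0)
  λ_15 → (0, 2, 0, 2, 1)
  λ_16 → (0, 1, 1, 2, 1)
  λ_17 → (0, 2, 0, 2, 1)
  λ_18 → (0, 0, 4, 0, 0)
  λ_19 → (0, 0, 4, 0, 0)
  λ_20 → (0, 2, 0, 2, 1)
  λ_21 → (0, 1, 1, 2, 1)

Linkage partition of the 21 weights (5 classes, p=7):

[[1, 2, 11, 14], [3, 15, 17, 20], [4, 7, 9], [5, 10, 13, 18, 19], [6, 8, 12, 16, 21]]


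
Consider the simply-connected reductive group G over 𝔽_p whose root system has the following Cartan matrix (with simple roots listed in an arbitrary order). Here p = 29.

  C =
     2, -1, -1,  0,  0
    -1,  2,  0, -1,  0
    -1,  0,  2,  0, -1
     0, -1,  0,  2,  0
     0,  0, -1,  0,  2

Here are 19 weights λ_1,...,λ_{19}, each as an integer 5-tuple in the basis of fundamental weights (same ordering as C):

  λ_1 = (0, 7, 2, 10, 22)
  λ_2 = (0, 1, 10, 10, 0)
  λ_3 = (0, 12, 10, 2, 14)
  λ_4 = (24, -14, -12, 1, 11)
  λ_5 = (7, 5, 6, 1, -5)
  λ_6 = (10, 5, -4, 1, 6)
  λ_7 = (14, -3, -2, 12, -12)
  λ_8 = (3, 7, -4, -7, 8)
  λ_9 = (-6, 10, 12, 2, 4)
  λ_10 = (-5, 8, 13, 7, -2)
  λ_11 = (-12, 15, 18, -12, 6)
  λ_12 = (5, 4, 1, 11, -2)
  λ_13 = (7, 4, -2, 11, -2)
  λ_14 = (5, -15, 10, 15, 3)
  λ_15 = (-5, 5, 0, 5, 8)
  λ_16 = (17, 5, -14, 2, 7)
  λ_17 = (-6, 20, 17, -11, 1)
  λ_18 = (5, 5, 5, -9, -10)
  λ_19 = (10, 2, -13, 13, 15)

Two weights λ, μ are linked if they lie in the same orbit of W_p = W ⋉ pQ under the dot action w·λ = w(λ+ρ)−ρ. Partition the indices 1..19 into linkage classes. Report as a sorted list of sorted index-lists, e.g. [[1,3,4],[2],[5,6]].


A_5 Cartan matrix, 5 simple roots permuted; ρ=(1,1,1,1,1).

W_29-reps of the 19 weights in Ā_29 (same 5-coord order as C):

  1: (1, 2, 3, 6, 6);  2: (1, 2, 11, 11, 1);  3: (1, 2, 11, 11, 1);  4: (1, 2, 11, 11, 1);  5: (8, 6, 3, 2, 4);  6: (8, 6, 3, 2, 4);  7: (1, 2, 11, 11, 1);  8: (1, 2, 3, 6, 6);  9: (5, 6, 8, 3, 5);  10: (4, 5, 9, 8, 1);  11: (5, 6, 8, 3, 5);  12: (6, 5, 1, 12, 1);  13: (6, 5, 1, 12, 1);  14: (8, 6, 3, 2, 4);  15: (1, 2, 3, 6, 6);  16: (5, 6, 8, 3, 5);  17: (5, 6, 8, 3, 5);  18: (1, 2, 3, 6, 6);  19: (1, 2, 11, 11, 1)

Partition of {1..19} into 6 W_29-dot-orbits:

[[1, 8, 15, 18], [2, 3, 4, 7, 19], [5, 6, 14], [9, 11, 16, 17], [10], [12, 13]]


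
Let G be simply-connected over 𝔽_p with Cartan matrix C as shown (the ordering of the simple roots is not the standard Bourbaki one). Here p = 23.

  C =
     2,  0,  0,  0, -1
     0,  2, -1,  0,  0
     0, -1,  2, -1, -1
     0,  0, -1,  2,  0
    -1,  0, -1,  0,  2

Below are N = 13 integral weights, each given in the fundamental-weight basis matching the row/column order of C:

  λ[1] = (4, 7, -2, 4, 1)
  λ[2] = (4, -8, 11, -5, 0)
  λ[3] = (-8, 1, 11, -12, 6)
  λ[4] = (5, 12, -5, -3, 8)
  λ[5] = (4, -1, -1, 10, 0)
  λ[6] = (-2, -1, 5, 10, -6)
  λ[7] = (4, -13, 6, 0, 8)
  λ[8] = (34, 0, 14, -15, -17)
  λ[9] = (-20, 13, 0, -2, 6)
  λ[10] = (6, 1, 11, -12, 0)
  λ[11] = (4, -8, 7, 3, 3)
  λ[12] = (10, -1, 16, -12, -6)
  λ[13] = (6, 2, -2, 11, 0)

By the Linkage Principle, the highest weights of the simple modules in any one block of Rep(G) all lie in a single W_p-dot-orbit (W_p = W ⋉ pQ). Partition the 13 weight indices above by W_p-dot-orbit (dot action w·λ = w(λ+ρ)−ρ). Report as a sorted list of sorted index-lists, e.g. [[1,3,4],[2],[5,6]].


Type D_5, rank 5, |W|=1920; reorder rows/cols to standard.

Each λ_j+ρ reduced to Ā_23; 5-tuples below use C's row order:

  [1] (5, 7, 1, 4, 1)
  [2] (5, 7, 1, 4, 1)
  [3] (7, 2, 1, 11, 0)
  [4] (5, 7, 1, 4, 1)
  [5] (5, 0, 0, 11, 1)
  [6] (5, 0, 0, 11, 1)
  [7] (5, 7, 1, 4, 1)
  [8] (7, 2, 1, 11, 0)
  [9] (7, 2, 1, 11, 0)
  [10] (7, 2, 1, 11, 0)
  [11] (5, 7, 1, 4, 1)
  [12] (5, 0, 0, 11, 1)
  [13] (7, 2, 1, 11, 0)

Linkage partition of the 13 weights (3 classes, p=23):

[[1, 2, 4, 7, 11], [3, 8, 9, 10, 13], [5, 6, 12]]


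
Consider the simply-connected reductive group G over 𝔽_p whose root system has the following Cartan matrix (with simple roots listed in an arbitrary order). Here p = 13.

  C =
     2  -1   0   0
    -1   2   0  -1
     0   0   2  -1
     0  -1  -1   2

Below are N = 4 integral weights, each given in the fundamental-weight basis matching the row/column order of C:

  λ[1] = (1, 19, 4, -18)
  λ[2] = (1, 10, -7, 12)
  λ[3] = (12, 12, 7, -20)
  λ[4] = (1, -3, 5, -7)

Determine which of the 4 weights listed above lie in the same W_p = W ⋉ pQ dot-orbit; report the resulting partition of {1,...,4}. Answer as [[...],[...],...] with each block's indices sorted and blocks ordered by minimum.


A_4 Cartan matrix, 4 simple roots permuted; ρ=(1,1,1,1).

λ_j+ρ reflected into Ā_13 (⟨·,θ^∨⟩≤13); 4-tuples as given:

  λ_1+ρ ↦ (3, 4, 3, 1);  λ_2+ρ ↦ (6, 0, 2, 0);  λ_3+ρ ↦ (6, 0, 2, 0);  λ_4+ρ ↦ (6, 0, 2, 0)

Partition of {1..4} into 2 W_13-dot-orbits:

[[1], [2, 3, 4]]


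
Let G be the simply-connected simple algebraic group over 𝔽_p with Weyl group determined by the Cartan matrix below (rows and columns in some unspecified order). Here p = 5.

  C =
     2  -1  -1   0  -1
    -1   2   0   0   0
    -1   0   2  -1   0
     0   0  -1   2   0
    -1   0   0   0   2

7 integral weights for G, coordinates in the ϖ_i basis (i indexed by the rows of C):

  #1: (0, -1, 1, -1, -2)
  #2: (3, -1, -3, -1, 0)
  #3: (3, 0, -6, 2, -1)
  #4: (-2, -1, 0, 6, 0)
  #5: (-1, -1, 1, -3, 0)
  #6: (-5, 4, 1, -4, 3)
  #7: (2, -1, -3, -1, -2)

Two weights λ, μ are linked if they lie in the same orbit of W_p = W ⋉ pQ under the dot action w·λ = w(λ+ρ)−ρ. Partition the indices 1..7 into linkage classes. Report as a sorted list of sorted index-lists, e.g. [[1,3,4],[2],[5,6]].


Type D_5, rank 5, |W|=1920; reorder rows/cols to standard.

Alcove-folded reps (p=5, 7 weights, presented ϖ-order):

  1: (0, 0, 2, 0, 1);  2: (0, 0, 2, 0, 1);  3: (0, 0, 0, 2, 1);  4: (0, 0, 0, 2, 1);  5: (0, 0, 0, 2, 1);  6: (0, 0, 0, 2, 1);  7: (0, 0, 0, 2, 1)

Partition of {1..7} into 2 W_5-dot-orbits:

[[1, 2], [3, 4, 5, 6, 7]]


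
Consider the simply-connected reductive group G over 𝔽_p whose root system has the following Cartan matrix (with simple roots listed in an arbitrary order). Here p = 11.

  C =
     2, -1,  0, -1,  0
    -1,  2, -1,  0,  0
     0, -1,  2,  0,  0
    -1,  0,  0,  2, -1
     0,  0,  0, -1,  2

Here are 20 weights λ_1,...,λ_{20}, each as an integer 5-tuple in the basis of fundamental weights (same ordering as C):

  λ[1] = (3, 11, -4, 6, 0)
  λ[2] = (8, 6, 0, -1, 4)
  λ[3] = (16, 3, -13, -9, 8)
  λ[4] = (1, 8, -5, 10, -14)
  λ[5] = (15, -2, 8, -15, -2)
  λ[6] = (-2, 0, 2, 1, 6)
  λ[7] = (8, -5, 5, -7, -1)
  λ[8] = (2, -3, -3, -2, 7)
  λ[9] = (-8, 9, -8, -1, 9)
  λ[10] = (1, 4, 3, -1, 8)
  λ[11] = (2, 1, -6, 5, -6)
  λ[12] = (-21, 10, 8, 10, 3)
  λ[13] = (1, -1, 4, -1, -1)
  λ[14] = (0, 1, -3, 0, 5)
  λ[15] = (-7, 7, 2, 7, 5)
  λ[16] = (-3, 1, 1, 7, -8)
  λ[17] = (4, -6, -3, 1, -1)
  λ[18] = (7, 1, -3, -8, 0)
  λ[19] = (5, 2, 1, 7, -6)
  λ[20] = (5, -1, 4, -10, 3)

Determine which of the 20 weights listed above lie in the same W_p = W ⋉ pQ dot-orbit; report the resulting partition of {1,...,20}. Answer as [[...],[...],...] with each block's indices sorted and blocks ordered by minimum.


C ↔ A_5 under row/col permutation; |W(A_5)| = 720.

W_11-reps of the 20 weights in Ā_11 (same 5-coord order as C):

  λ_1 → (1, 0, 1, 1, 2)
  λ_2 → (0, 3, 2, 1, 5)
  λ_3 → (1, 0, 1, 1, 2)
  λ_4 → (2, 0, 5, 0, 0)
  λ_5 → (1, 0, 1, 1, 2)
  λ_6 → (1, 0, 2, 1, 6)
  λ_7 → (0, 3, 2, 1, 5)
  λ_8 → (1, 0, 2, 1, 6)
  λ_9 → (4, 0, 1, 3, 1)
  λ_10 → (2, 0, 5, 0, 0)
  λ_11 → (0, 3, 2, 1, 5)
  λ_12 → (2, 0, 5, 0, 0)
  λ_13 → (2, 0, 5, 0, 0)
  λ_14 → (1, 0, 2, 1, 6)
  λ_15 → (3, 3, 2, 0, 2)
  λ_16 → (1, 0, 2, 1, 6)
  λ_17 → (2, 0, 5, 0, 0)
  λ_18 → (1, 0, 2, 1, 6)
  λ_19 → (3, 3, 2, 0, 2)
  λ_20 → (0, 3, 2, 1, 5)

Partition of {1..20} into 6 W_11-dot-orbits:

[[1, 3, 5], [2, 7, 11, 20], [4, 10, 12, 13, 17], [6, 8, 14, 16, 18], [9], [15, 19]]


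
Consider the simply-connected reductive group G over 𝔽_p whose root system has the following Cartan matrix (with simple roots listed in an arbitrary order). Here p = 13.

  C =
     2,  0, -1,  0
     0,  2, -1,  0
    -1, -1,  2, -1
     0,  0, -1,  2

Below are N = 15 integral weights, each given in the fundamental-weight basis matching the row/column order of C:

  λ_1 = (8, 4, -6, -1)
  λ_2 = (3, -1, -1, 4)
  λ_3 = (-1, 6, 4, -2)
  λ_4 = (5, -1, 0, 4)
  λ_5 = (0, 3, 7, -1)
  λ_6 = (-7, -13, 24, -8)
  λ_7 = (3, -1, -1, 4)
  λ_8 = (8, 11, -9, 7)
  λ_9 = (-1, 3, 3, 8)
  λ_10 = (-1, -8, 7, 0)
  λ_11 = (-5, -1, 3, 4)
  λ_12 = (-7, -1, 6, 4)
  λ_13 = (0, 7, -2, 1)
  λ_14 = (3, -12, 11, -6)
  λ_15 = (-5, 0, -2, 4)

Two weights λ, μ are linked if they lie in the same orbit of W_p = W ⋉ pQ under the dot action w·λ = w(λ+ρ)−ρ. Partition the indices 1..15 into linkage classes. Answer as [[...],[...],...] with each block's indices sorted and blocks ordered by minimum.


Dynkin diagram of C (from the 6 off-diagonal −1 entries): D_4.

Ā_13 reps of the 15 weights (D_4, coords as presented):

  λ_1 → (4, 0, 0, 5)
  λ_2 → (4, 0, 0, 5)
  λ_3 → (0, 7, 1, 1)
  λ_4 → (6, 0, 1, 5)
  λ_5 → (1, 4, 0, 0)
  λ_6 → (6, 0, 1, 5)
  λ_7 → (4, 0, 0, 5)
  λ_8 → (1, 4, 0, 0)
  λ_9 → (4, 0, 0, 5)
  λ_10 → (0, 7, 1, 1)
  λ_11 → (4, 0, 0, 5)
  λ_12 → (6, 0, 1, 5)
  λ_13 → (0, 7, 1, 1)
  λ_14 → (0, 7, 1, 1)
  λ_15 → (1, 4, 0, 0)

Partition of {1..15} into 4 W_13-dot-orbits:

[[1, 2, 7, 9, 11], [3, 10, 13, 14], [4, 6, 12], [5, 8, 15]]


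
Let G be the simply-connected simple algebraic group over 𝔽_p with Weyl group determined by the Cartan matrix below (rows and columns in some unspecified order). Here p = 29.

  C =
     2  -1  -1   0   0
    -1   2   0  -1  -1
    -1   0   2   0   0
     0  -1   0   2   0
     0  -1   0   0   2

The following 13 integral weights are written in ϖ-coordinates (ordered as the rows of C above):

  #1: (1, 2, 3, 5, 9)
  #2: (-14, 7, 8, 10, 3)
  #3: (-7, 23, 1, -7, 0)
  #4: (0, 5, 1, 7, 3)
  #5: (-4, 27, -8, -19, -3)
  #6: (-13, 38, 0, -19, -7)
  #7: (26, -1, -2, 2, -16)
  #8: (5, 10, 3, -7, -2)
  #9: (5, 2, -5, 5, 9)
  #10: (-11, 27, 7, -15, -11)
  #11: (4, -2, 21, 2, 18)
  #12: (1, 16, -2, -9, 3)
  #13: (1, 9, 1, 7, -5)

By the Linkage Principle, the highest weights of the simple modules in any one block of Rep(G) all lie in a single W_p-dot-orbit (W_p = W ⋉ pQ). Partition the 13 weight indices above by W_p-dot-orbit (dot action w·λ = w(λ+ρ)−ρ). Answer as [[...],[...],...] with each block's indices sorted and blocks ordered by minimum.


D_5 Cartan matrix, 5 simple roots permuted; ρ=(1,1,1,1,1).

W_29-reps of the 13 weights in Ā_29 (same 5-coord order as C):

  1: (1, 3, 4, 6, 10) · 2: (4, 4, 4, 6, 1) · 3: (4, 4, 4, 6, 1) · 4: (1, 6, 2, 8, 4) · 5: (1, 2, 3, 16, 0) · 6: (1, 6, 2, 8, 4) · 7: (1, 2, 0, 12, 0) · 8: (4, 4, 4, 6, 1) · 9: (1, 3, 4, 6, 10) · 10: (1, 6, 2, 8, 4) · 11: (1, 2, 3, 16, 0) · 12: (1, 6, 2, 8, 4) · 13: (1, 6, 2, 8, 4)

Partition of {1..13} into 5 W_29-dot-orbits:

[[1, 9], [2, 3, 8], [4, 6, 10, 12, 13], [5, 11], [7]]


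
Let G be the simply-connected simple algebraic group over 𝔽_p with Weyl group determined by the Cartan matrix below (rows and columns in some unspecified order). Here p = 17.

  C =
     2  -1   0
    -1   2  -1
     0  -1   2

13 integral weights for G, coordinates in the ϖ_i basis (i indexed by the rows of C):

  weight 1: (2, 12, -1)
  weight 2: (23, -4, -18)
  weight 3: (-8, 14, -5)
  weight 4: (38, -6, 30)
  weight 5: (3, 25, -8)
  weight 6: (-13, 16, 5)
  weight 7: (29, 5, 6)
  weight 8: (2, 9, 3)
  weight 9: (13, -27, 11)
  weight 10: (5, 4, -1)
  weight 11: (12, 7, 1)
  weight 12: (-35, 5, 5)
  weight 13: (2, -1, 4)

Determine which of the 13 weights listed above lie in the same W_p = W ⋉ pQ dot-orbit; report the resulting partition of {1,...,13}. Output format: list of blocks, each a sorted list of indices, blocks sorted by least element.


Cartan matrix: type A_3 (|W|=24); un-permuting the 3 rows.

Folding the 13 weights λ_j+ρ into Ā_17 (reps in the given 3-coord order):

  1: (3, 13, 0);  2: (3, 10, 4);  3: (7, 4, 4);  4: (3, 0, 5);  5: (7, 4, 4);  6: (6, 5, 0);  7: (7, 4, 4);  8: (3, 10, 4);  9: (3, 0, 5);  10: (6, 5, 0);  11: (7, 4, 4);  12: (6, 5, 0);  13: (3, 0, 5)

5 distinct reps among the 13 weights ⇒ 5 W_17-linkage classes:

[[1], [2, 8], [3, 5, 7, 11], [4, 9, 13], [6, 10, 12]]


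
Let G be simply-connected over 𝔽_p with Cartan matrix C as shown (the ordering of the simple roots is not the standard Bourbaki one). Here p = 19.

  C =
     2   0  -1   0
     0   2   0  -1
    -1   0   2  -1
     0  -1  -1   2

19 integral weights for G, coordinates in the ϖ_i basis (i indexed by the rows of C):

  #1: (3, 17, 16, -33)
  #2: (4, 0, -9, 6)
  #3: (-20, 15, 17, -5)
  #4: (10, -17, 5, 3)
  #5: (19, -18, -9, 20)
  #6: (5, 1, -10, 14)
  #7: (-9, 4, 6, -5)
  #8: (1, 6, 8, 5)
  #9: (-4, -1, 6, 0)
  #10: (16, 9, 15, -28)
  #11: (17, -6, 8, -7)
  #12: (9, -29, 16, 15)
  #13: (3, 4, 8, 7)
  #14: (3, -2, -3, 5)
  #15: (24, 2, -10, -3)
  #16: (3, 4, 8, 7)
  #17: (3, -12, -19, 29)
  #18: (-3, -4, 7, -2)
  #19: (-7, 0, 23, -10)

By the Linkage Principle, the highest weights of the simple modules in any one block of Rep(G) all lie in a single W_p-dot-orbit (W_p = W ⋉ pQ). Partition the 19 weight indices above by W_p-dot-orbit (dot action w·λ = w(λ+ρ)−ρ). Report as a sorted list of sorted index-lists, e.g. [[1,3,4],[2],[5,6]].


C ↔ A_4 under row/col permutation; |W(A_4)| = 120.

Folding the 19 weights λ_j+ρ into Ā_19 (reps in the given 4-coord order):

  [1] (2, 1, 2, 3) · [2] (3, 0, 4, 1) · [3] (3, 0, 4, 1) · [4] (3, 2, 6, 6) · [5] (2, 1, 2, 3) · [6] (3, 2, 6, 6) · [7] (3, 0, 4, 1) · [8] (3, 2, 6, 6) · [9] (3, 0, 4, 1) · [10] (8, 2, 2, 1) · [11] (8, 2, 2, 1) · [12] (5, 3, 4, 5) · [13] (3, 2, 6, 6) · [14] (2, 1, 2, 3) · [15] (8, 2, 2, 1) · [16] (3, 2, 6, 6) · [17] (3, 0, 4, 1) · [18] (2, 1, 2, 3) · [19] (1, 3, 9, 1)

Partition of {1..19} into 6 W_19-dot-orbits:

[[1, 5, 14, 18], [2, 3, 7, 9, 17], [4, 6, 8, 13, 16], [10, 11, 15], [12], [19]]


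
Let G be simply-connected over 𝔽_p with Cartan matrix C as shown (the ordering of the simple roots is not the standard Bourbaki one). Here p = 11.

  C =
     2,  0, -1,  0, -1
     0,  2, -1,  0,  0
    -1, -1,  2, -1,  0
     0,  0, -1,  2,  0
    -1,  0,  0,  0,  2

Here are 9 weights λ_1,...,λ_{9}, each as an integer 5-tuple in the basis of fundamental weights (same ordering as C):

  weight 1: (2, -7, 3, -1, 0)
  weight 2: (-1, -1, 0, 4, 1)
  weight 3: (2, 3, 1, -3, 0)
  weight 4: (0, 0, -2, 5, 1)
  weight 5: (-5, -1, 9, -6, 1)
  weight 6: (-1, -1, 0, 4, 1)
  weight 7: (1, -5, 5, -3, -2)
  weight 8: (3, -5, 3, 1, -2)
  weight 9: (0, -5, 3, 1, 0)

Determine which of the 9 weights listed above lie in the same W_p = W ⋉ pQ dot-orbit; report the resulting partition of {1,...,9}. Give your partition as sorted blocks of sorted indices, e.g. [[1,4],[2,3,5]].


Type D_5, rank 5, |W|=1920; reorder rows/cols to standard.

Alcove-folded reps (p=11, 9 weights, presented ϖ-order):

  1: (1, 4, 0, 2, 1) · 2: (0, 0, 1, 5, 2) · 3: (1, 4, 0, 2, 1) · 4: (0, 0, 1, 5, 2) · 5: (0, 0, 1, 5, 2) · 6: (0, 0, 1, 5, 2) · 7: (1, 4, 0, 2, 1) · 8: (1, 4, 0, 2, 1) · 9: (1, 4, 0, 2, 1)

Partition of {1..9} into 2 W_11-dot-orbits:

[[1, 3, 7, 8, 9], [2, 4, 5, 6]]


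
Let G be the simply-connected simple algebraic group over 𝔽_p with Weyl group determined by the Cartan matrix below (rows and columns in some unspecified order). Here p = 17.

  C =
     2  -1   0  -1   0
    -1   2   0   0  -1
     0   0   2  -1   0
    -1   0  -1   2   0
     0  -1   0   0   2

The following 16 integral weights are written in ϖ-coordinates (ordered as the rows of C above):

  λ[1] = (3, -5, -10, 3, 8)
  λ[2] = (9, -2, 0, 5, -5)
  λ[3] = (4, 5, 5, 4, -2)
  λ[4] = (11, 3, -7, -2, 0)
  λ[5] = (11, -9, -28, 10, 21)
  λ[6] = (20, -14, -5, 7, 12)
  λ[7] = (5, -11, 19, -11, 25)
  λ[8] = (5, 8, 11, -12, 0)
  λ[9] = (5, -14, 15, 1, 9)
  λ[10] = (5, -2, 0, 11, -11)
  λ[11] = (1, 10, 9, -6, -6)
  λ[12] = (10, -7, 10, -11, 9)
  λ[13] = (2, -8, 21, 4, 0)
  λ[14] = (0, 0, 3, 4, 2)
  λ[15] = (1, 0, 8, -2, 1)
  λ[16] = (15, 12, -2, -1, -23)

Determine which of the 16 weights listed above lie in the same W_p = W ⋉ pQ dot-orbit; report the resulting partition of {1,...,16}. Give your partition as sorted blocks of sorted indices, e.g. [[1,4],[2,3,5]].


Cartan matrix: type A_5 (|W|=720); un-permuting the 5 rows.

Folding the 16 weights λ_j+ρ into Ā_17 (reps in the given 5-coord order):

  [1] (4, 1, 4, 0, 4) · [2] (5, 4, 1, 6, 1) · [3] (5, 1, 1, 5, 4) · [4] (5, 4, 1, 6, 1) · [5] (3, 3, 4, 2, 4) · [6] (4, 1, 4, 0, 4) · [7] (1, 1, 4, 5, 3) · [8] (5, 4, 1, 6, 1) · [9] (1, 1, 4, 5, 3) · [10] (5, 4, 1, 6, 1) · [11] (3, 3, 4, 2, 4) · [12] (5, 1, 1, 5, 4) · [13] (1, 1, 4, 5, 3) · [14] (1, 1, 4, 5, 3) · [15] (1, 1, 8, 1, 2) · [16] (5, 4, 1, 6, 1)

The 16 indices split into 6 linkage classes (same alcove rep ⇔ same W_17-dot-orbit):

[[1, 6], [2, 4, 8, 10, 16], [3, 12], [5, 11], [7, 9, 13, 14], [15]]


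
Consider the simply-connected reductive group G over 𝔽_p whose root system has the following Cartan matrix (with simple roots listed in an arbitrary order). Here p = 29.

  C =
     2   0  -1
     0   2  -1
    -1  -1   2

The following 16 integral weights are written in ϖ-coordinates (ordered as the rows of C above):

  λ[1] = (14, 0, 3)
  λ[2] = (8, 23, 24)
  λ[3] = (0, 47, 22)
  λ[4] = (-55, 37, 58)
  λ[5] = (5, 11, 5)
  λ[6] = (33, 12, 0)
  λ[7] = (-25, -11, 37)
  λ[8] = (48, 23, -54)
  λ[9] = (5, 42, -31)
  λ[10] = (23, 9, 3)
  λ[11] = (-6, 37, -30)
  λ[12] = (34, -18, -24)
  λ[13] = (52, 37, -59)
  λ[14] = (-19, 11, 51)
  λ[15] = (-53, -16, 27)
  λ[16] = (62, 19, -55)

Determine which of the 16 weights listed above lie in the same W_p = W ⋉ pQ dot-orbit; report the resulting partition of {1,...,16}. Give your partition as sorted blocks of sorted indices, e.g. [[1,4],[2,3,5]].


Cartan matrix: type A_3 (|W|=24); un-permuting the 3 rows.

λ_j+ρ reflected into Ā_29 (⟨·,θ^∨⟩≤29); 3-tuples as given:

  λ_1 → (15, 1, 4)
  λ_2 → (20, 5, 0)
  λ_3 → (10, 1, 5)
  λ_4 → (15, 1, 4)
  λ_5 → (6, 12, 6)
  λ_6 → (10, 1, 5)
  λ_7 → (15, 1, 4)
  λ_8 → (20, 5, 0)
  λ_9 → (10, 1, 5)
  λ_10 → (15, 1, 4)
  λ_11 → (20, 5, 0)
  λ_12 → (6, 12, 6)
  λ_13 → (20, 5, 0)
  λ_14 → (6, 12, 6)
  λ_15 → (10, 1, 5)
  λ_16 → (20, 5, 0)

Partition of {1..16} into 4 W_29-dot-orbits:

[[1, 4, 7, 10], [2, 8, 11, 13, 16], [3, 6, 9, 15], [5, 12, 14]]


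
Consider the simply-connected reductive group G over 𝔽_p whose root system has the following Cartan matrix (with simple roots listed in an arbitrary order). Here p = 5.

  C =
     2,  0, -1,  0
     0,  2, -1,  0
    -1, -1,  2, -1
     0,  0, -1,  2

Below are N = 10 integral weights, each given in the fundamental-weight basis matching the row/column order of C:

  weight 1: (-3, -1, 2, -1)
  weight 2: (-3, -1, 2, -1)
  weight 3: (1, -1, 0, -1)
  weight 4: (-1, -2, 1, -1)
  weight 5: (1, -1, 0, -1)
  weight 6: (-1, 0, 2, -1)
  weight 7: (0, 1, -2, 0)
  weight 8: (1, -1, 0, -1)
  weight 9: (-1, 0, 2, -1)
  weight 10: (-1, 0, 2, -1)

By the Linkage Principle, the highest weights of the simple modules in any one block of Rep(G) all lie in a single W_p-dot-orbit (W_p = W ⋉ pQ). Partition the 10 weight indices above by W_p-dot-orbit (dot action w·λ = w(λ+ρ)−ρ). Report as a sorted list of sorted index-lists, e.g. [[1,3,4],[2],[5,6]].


Dynkin diagram of C (from the 6 off-diagonal −1 entries): D_4.

Ā_5 reps of the 10 weights (D_4, coords as presented):

    λ_1+ρ ↦ (2, 0, 1, 0)
    λ_2+ρ ↦ (2, 0, 1, 0)
    λ_3+ρ ↦ (2, 0, 1, 0)
    λ_4+ρ ↦ (0, 1, 1, 0)
    λ_5+ρ ↦ (2, 0, 1, 0)
    λ_6+ρ ↦ (0, 1, 1, 0)
    λ_7+ρ ↦ (0, 1, 1, 0)
    λ_8+ρ ↦ (2, 0, 1, 0)
    λ_9+ρ ↦ (0, 1, 1, 0)
    λ_10+ρ ↦ (0, 1, 1, 0)

2 distinct reps among the 10 weights ⇒ 2 W_5-linkage classes:

[[1, 2, 3, 5, 8], [4, 6, 7, 9, 10]]


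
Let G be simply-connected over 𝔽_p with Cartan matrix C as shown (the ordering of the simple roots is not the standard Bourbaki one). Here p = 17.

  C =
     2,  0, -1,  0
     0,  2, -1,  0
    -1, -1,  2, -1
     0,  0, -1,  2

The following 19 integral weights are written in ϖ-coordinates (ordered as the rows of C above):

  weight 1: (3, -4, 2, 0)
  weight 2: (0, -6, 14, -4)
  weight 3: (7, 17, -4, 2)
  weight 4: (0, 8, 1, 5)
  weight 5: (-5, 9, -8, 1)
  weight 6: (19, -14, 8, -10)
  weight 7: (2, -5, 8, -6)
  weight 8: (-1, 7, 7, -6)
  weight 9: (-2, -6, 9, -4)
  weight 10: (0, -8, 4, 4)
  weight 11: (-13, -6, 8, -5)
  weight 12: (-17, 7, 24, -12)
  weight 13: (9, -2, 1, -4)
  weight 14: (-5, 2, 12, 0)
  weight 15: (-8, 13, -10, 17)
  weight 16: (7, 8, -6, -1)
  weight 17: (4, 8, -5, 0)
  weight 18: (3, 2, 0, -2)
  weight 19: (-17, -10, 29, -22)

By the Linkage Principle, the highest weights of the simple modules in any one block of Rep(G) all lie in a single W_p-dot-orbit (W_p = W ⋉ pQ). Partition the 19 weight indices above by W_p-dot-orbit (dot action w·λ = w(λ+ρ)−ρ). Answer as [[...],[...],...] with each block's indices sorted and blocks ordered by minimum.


Cartan matrix: type D_4 (|W|=192); un-permuting the 4 rows.

λ_j+ρ reflected into Ā_17 (⟨·,θ^∨⟩≤17); 4-tuples as given:

    1: (4, 3, 0, 1)
    2: (1, 5, 1, 3)
    3: (0, 8, 1, 5)
    4: (0, 8, 1, 5)
    5: (1, 5, 1, 3)
    6: (4, 3, 0, 1)
    7: (3, 4, 0, 5)
    8: (0, 8, 1, 5)
    9: (1, 5, 1, 3)
    10: (1, 5, 1, 3)
    11: (3, 4, 0, 5)
    12: (0, 8, 1, 5)
    13: (8, 1, 1, 1)
    14: (4, 3, 0, 1)
    15: (8, 1, 1, 1)
    16: (3, 4, 0, 5)
    17: (1, 5, 1, 3)
    18: (4, 3, 0, 1)
    19: (4, 3, 0, 1)

These 19 weights hit 5 W_17-dot-orbits; sizes (5, 5, 4, 3, 2):

[[1, 6, 14, 18, 19], [2, 5, 9, 10, 17], [3, 4, 8, 12], [7, 11, 16], [13, 15]]


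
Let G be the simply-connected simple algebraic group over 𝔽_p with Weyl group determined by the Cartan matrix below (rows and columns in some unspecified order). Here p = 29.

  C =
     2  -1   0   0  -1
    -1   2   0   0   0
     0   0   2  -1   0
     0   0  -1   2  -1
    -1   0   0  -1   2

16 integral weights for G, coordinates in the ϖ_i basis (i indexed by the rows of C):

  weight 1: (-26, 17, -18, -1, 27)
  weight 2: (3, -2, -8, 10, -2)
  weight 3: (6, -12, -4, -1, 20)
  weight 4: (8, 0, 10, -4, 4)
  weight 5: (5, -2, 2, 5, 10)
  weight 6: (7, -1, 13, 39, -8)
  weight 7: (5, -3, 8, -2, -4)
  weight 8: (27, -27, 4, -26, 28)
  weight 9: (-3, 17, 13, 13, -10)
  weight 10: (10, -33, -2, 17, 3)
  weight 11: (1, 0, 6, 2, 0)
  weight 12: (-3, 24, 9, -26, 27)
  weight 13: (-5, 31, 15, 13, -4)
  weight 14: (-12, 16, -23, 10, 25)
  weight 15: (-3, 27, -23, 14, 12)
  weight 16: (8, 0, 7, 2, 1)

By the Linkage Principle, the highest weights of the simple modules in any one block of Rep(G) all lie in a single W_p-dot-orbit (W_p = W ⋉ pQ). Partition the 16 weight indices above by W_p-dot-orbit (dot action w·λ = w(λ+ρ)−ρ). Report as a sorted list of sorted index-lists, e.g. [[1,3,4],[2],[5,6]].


C ↔ A_5 under row/col permutation; |W(A_5)| = 720.

Alcove-folded reps (p=29, 16 weights, presented ϖ-order):

  λ_1+ρ ↦ (4, 7, 0, 3, 14) · λ_2+ρ ↦ (2, 1, 7, 3, 1) · λ_3+ρ ↦ (4, 7, 0, 3, 14) · λ_4+ρ ↦ (9, 1, 8, 3, 2) · λ_5+ρ ↦ (5, 1, 3, 6, 11) · λ_6+ρ ↦ (4, 7, 0, 3, 14) · λ_7+ρ ↦ (0, 2, 5, 3, 1) · λ_8+ρ ↦ (0, 2, 5, 3, 1) · λ_9+ρ ↦ (9, 1, 8, 3, 2) · λ_10+ρ ↦ (4, 7, 0, 3, 14) · λ_11+ρ ↦ (2, 1, 7, 3, 1) · λ_12+ρ ↦ (2, 1, 7, 3, 1) · λ_13+ρ ↦ (2, 1, 7, 3, 1) · λ_14+ρ ↦ (3, 8, 3, 8, 4) · λ_15+ρ ↦ (2, 1, 7, 3, 1) · λ_16+ρ ↦ (9, 1, 8, 3, 2)

6 distinct reps among the 16 weights ⇒ 6 W_29-linkage classes:

[[1, 3, 6, 10], [2, 11, 12, 13, 15], [4, 9, 16], [5], [7, 8], [14]]


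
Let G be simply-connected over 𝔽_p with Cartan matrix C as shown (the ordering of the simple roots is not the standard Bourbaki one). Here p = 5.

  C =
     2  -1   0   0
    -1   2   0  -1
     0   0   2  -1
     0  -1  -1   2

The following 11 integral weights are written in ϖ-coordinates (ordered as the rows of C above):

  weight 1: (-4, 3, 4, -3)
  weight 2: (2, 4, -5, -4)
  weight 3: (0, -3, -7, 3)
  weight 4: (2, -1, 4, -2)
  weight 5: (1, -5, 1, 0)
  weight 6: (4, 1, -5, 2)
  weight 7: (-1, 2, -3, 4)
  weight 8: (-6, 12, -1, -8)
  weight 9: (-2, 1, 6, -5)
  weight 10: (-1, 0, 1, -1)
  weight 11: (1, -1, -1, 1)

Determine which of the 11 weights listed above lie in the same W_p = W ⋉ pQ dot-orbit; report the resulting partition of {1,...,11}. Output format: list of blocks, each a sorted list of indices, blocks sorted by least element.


Cartan matrix: type A_4 (|W|=120); un-permuting the 4 rows.

W_5-reps of the 11 weights in Ā_5 (same 4-coord order as C):

  1: (0, 1, 1, 1)
  2: (2, 0, 0, 2)
  3: (1, 1, 1, 1)
  4: (0, 1, 2, 0)
  5: (1, 1, 1, 1)
  6: (0, 0, 1, 1)
  7: (2, 0, 0, 2)
  8: (0, 1, 2, 0)
  9: (0, 1, 1, 1)
  10: (0, 1, 2, 0)
  11: (2, 0, 0, 2)

Partition of {1..11} into 5 W_5-dot-orbits:

[[1, 9], [2, 7, 11], [3, 5], [4, 8, 10], [6]]


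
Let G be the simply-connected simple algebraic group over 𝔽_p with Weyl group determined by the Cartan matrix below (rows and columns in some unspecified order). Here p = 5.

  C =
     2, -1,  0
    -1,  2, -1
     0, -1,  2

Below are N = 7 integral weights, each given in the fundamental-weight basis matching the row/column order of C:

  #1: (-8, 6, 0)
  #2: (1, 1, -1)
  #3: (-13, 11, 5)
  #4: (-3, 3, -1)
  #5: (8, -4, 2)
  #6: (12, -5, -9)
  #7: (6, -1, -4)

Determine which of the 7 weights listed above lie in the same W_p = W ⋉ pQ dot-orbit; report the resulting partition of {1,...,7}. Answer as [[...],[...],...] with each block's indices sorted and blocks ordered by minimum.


Dynkin diagram of C (from the 4 off-diagonal −1 entries): A_3.

λ_j+ρ reflected into Ā_5 (⟨·,θ^∨⟩≤5); 3-tuples as given:

  [1] (2, 2, 0) · [2] (2, 2, 0) · [3] (2, 2, 0) · [4] (2, 2, 0) · [5] (1, 1, 3) · [6] (1, 1, 2) · [7] (2, 1, 2)

The 7 indices split into 4 linkage classes (same alcove rep ⇔ same W_5-dot-orbit):

[[1, 2, 3, 4], [5], [6], [7]]


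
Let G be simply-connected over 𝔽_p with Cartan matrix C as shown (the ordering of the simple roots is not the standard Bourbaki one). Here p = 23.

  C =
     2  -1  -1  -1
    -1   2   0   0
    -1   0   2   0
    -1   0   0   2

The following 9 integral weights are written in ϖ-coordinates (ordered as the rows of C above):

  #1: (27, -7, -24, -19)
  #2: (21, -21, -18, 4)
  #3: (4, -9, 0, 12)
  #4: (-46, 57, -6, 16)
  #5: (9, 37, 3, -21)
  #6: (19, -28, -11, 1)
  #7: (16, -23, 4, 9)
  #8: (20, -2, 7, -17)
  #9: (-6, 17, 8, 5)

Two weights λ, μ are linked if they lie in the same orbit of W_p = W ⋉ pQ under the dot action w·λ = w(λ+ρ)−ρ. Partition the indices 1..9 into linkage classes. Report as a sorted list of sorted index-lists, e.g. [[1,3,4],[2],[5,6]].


Root system D_4: the 4×4 matrix C matches after relabeling.

λ_j+ρ reflected into Ā_23 (⟨·,θ^∨⟩≤23); 4-tuples as given:

  1: (0, 13, 4, 1)
  2: (1, 5, 2, 10)
  3: (1, 5, 2, 10)
  4: (1, 5, 2, 10)
  5: (2, 4, 8, 4)
  6: (1, 5, 2, 10)
  7: (0, 13, 4, 1)
  8: (1, 5, 2, 10)
  9: (0, 13, 4, 1)

3 distinct reps among the 9 weights ⇒ 3 W_23-linkage classes:

[[1, 7, 9], [2, 3, 4, 6, 8], [5]]


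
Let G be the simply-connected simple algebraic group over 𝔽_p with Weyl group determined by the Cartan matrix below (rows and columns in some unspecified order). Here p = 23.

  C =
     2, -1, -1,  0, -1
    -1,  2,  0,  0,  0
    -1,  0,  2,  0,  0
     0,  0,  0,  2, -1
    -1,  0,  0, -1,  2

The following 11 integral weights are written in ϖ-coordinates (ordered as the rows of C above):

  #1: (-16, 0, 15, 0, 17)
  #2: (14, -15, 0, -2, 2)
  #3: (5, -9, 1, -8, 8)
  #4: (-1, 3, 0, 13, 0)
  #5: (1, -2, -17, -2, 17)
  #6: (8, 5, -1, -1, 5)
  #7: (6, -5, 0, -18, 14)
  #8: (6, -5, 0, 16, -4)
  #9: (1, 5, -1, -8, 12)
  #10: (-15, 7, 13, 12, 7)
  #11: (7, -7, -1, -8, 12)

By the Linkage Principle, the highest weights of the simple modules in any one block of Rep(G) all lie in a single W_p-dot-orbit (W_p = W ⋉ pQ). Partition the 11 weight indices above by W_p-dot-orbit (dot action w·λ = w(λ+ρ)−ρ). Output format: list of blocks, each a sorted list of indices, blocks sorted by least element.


Cartan matrix: type D_5 (|W|=1920); un-permuting the 5 rows.

Each λ_j+ρ reduced to Ā_23; 5-tuples below use C's row order:

  [1] (1, 14, 1, 1, 2)
  [2] (1, 14, 1, 1, 2)
  [3] (2, 6, 0, 7, 0)
  [4] (0, 4, 1, 14, 1)
  [5] (1, 14, 1, 1, 2)
  [6] (2, 6, 0, 7, 0)
  [7] (0, 4, 1, 14, 1)
  [8] (0, 4, 1, 14, 1)
  [9] (2, 6, 0, 7, 0)
  [10] (2, 6, 0, 7, 0)
  [11] (2, 6, 0, 7, 0)

The 11 indices split into 3 linkage classes (same alcove rep ⇔ same W_23-dot-orbit):

[[1, 2, 5], [3, 6, 9, 10, 11], [4, 7, 8]]


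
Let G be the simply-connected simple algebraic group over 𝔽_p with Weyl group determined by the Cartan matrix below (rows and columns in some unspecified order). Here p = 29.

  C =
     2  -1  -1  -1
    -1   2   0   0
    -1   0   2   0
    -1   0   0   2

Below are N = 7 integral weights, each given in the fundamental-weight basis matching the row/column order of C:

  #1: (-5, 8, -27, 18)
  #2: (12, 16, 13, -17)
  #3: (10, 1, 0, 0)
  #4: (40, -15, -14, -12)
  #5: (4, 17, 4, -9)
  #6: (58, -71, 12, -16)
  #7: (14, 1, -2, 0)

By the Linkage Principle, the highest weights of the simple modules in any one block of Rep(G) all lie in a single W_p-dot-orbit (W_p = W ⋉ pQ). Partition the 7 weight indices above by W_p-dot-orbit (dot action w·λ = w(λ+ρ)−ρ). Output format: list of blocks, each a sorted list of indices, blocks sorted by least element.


Root system D_4: the 4×4 matrix C matches after relabeling.

Each λ_j+ρ reduced to Ā_29; 4-tuples below use C's row order:

    [1] (3, 15, 2, 5)
    [2] (11, 2, 1, 1)
    [3] (11, 2, 1, 1)
    [4] (11, 2, 1, 1)
    [5] (3, 15, 2, 5)
    [6] (11, 2, 1, 1)
    [7] (11, 2, 1, 1)

Partition of {1..7} into 2 W_29-dot-orbits:

[[1, 5], [2, 3, 4, 6, 7]]


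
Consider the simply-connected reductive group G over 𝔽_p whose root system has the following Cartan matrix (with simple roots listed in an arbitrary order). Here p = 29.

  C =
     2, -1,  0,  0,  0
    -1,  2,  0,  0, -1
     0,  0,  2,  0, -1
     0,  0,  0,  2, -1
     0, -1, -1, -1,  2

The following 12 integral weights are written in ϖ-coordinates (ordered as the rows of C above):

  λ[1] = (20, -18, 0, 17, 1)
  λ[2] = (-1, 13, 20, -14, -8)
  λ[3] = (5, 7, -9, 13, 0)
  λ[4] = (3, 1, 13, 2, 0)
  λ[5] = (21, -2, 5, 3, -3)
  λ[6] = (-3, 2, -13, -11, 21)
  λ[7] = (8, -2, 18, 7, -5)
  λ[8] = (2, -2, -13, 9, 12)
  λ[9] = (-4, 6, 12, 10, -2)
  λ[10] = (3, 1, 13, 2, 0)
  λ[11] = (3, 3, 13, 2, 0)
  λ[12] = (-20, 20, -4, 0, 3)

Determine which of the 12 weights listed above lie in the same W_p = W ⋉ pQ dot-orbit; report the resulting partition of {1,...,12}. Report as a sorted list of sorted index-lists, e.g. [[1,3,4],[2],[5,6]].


Type D_5, rank 5, |W|=1920; reorder rows/cols to standard.

Folding the 12 weights λ_j+ρ into Ā_29 (reps in the given 5-coord order):

    1: (4, 2, 14, 3, 1)
    2: (6, 0, 1, 7, 7)
    3: (6, 0, 1, 7, 7)
    4: (4, 2, 14, 3, 1)
    5: (19, 2, 3, 1, 1)
    6: (2, 1, 12, 10, 0)
    7: (4, 2, 14, 3, 1)
    8: (2, 1, 12, 10, 0)
    9: (2, 1, 12, 10, 0)
    10: (4, 2, 14, 3, 1)
    11: (4, 2, 14, 3, 1)
    12: (19, 2, 3, 1, 1)

The 12 indices split into 4 linkage classes (same alcove rep ⇔ same W_29-dot-orbit):

[[1, 4, 7, 10, 11], [2, 3], [5, 12], [6, 8, 9]]
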